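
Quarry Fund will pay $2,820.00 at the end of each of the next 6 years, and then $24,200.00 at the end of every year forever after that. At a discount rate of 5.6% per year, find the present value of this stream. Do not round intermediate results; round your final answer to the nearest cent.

$325676.13

PV of 6-year annuity: $2,820.00 × [1 − (1+0.056)^−6] / 0.056 = 14042.85163
Perpetuity value at year 6: $24,200.00 / 0.056 = 432142.85714
PV of perpetuity: 432142.85714 / (1+0.056)^6 = 311633.27932
Total PV = 14042.85163 + 311633.27932 = 325676.13095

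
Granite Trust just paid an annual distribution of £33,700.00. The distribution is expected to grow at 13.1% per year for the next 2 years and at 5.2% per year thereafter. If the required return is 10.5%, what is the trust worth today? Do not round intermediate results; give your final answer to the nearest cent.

D_1 = 38114.70000
D_2 = 43107.72570
Terminal value at year 2: TV = D_2×(1+g_2)/(r−g_2) = 45349.32744/0.053 = 855647.68748
P_0 = D_1/(1+r)^1 + D_2/(1+r)^2 + TV/(1+r)^2
    = 34492.94118 + 35304.53979 + 700761.80871 = 770559.28968

£770559.29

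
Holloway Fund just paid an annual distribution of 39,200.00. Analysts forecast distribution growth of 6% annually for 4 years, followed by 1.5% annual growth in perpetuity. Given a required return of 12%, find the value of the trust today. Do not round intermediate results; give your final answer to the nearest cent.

D_1 = 41552.00000
D_2 = 44045.12000
D_3 = 46687.82720
D_4 = 49489.09683
Terminal value at year 4: TV = D_4×(1+g_2)/(r−g_2) = 50231.43328/0.105 = 478394.60271
P_0 = D_1/(1+r)^1 + D_2/(1+r)^2 + D_3/(1+r)^3 + D_4/(1+r)^4 + TV/(1+r)^4
    = 37100.00000 + 35112.50000 + 33231.47321 + 31451.21572 + 304028.41863 = 440923.60757

440923.61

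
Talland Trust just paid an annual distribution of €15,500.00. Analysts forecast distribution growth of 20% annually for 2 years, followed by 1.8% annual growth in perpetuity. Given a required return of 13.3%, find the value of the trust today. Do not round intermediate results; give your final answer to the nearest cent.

D_1 = 18600.00000
D_2 = 22320.00000
Terminal value at year 2: TV = D_2×(1+g_2)/(r−g_2) = 22721.76000/0.115 = 197580.52174
P_0 = D_1/(1+r)^1 + D_2/(1+r)^2 + TV/(1+r)^2
    = 16416.59312 + 17387.38900 + 153916.19134 = 187720.17345

€187720.17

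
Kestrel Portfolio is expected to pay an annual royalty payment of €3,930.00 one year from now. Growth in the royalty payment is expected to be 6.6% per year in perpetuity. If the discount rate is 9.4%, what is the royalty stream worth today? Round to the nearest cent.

Growing perpetuity: P = D₁ / (r − g) = €3,930.0000 / (0.094 − 0.066) = €140,357.14

€140357.14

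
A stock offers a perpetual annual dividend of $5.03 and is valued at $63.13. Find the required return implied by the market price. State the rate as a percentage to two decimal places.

P = C/r ⇒ r = C/P = $5.03/$63.13 = 0.079677

7.97%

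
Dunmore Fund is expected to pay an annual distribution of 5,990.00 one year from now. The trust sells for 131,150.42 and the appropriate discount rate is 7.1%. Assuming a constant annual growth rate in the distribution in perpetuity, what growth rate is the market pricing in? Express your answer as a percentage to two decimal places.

P = D₁/(r−g) ⇒ g = r − D₁/P = 0.071 − 5,990.00/131,150.42 = 0.025327

2.53%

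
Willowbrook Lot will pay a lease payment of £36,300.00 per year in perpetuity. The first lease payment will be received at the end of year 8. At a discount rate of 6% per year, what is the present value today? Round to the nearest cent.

Value at end of year 7: C / r = £36,300.00 / 0.06 = £605,000.0000
Discount to today: PV = £605,000.0000 / (1 + 0.06)^7 = £605,000.0000 / 1.503630 = £402,359.55

£402359.55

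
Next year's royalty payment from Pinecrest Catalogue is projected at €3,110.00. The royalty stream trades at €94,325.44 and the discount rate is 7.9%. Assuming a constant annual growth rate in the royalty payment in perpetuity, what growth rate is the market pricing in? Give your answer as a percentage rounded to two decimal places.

4.60%

P = D₁/(r−g) ⇒ g = r − D₁/P = 0.079 − €3,110.00/€94,325.44 = 0.046029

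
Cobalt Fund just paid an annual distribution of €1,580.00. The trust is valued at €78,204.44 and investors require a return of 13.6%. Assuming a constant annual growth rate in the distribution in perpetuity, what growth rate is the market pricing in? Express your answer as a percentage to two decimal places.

11.35%

P = D₀(1+g)/(r−g) ⇒ P(r−g) = D₀(1+g) ⇒ g(P+D₀) = P·r − D₀
g = (P·r − D₀)/(P + D₀) = (€78,204.44×0.136 − €1,580.00) / (€78,204.44 + €1,580.00) = 0.113503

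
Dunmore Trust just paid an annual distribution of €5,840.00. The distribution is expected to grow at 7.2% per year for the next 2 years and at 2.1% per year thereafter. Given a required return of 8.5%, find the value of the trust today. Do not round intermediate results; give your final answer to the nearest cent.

D_1 = 6260.48000
D_2 = 6711.23456
Terminal value at year 2: TV = D_2×(1+g_2)/(r−g_2) = 6852.17049/0.064 = 107065.16384
P_0 = D_1/(1+r)^1 + D_2/(1+r)^2 + TV/(1+r)^2
    = 5770.02765 + 5700.89368 + 90947.06946 = 102417.99078

€102417.99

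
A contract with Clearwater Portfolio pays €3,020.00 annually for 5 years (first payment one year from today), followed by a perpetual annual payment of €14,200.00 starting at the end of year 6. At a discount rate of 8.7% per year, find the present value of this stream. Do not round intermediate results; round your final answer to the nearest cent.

PV of 5-year annuity: €3,020.00 × [1 − (1+0.087)^−5] / 0.087 = 11838.75675
Perpetuity value at year 5: €14,200.00 / 0.087 = 163218.39080
PV of perpetuity: 163218.39080 / (1+0.087)^5 = 107552.71336
Total PV = 11838.75675 + 107552.71336 = 119391.47011

€119391.47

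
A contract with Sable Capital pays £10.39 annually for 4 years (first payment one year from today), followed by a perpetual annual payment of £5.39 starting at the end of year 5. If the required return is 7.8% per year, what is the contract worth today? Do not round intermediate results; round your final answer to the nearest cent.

PV of 4-year annuity: £10.39 × [1 − (1+0.078)^−4] / 0.078 = 34.56675
Perpetuity value at year 4: £5.39 / 0.078 = 69.10256
PV of perpetuity: 69.10256 / (1+0.078)^4 = 51.17044
Total PV = 34.56675 + 51.17044 = 85.73719

£85.74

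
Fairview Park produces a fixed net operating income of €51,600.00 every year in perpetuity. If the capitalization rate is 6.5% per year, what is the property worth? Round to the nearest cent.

Level perpetuity: PV = C / r = €51,600.00 / 0.065 = €793,846.15

€793846.15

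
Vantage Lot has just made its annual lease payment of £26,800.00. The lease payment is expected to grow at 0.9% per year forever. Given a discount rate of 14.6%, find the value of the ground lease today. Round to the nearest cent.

D₁ = D₀ × (1 + g) = £26,800.00 × 1.009 = £27,041.2000
Growing perpetuity: P = D₁ / (r − g) = £27,041.2000 / (0.146 − 0.009) = £197,381.02

£197381.02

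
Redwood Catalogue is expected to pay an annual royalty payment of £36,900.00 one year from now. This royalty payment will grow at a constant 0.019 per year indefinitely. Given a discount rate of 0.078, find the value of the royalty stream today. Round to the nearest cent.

Growing perpetuity: P = D₁ / (r − g) = £36,900.0000 / (0.078 − 0.019) = £625,423.73

£625423.73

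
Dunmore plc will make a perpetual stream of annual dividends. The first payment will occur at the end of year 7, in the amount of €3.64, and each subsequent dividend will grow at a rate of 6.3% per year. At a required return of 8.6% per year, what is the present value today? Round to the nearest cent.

€96.47

Value at end of year 6: C₁ / (r − g) = €3.64 / (0.086 − 0.063) = €158.2609
Discount to today: PV = €158.2609 / (1 + 0.086)^6 = €158.2609 / 1.640510 = €96.47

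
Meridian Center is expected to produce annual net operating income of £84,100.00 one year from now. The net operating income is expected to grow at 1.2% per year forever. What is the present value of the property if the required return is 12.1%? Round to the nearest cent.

Growing perpetuity: P = D₁ / (r − g) = £84,100.0000 / (0.121 − 0.012) = £771,559.63

£771559.63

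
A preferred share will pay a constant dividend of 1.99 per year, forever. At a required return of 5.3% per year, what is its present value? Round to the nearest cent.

37.55

Level perpetuity: PV = C / r = 1.99 / 0.053 = 37.55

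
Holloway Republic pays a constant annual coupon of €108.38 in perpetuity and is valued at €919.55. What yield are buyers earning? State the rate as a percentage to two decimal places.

P = C/r ⇒ r = C/P = €108.38/€919.55 = 0.117862

11.79%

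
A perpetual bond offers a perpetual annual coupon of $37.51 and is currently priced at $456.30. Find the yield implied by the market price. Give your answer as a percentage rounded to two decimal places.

8.22%

P = C/r ⇒ r = C/P = $37.51/$456.30 = 0.082205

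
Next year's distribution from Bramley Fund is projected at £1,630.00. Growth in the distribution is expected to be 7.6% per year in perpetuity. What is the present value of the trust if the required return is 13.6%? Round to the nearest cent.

£27166.67

Growing perpetuity: P = D₁ / (r − g) = £1,630.0000 / (0.136 − 0.076) = £27,166.67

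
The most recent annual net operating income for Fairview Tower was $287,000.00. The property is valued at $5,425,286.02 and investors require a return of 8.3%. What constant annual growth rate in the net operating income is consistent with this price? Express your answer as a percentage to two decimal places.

2.86%

P = D₀(1+g)/(r−g) ⇒ P(r−g) = D₀(1+g) ⇒ g(P+D₀) = P·r − D₀
g = (P·r − D₀)/(P + D₀) = ($5,425,286.02×0.083 − $287,000.00) / ($5,425,286.02 + $287,000.00) = 0.028587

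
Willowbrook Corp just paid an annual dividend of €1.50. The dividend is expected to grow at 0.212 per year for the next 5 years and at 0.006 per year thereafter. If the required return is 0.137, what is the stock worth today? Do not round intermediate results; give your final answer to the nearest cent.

€24.97

D_1 = 1.81800
D_2 = 2.20342
D_3 = 2.67054
D_4 = 3.23669
D_5 = 3.92287
Terminal value at year 5: TV = D_5×(1+g_2)/(r−g_2) = 3.94641/0.131 = 30.12528
P_0 = D_1/(1+r)^1 + D_2/(1+r)^2 + D_3/(1+r)^3 + D_4/(1+r)^4 + D_5/(1+r)^5 + TV/(1+r)^5
    = 1.59894 + 1.70442 + 1.81684 + 1.93669 + 2.06444 + 15.85363 = 24.97496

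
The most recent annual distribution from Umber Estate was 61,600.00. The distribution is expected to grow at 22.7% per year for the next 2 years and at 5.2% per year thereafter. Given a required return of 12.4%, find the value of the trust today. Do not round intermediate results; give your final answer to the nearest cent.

1213208.99

D_1 = 75583.20000
D_2 = 92740.58640
Terminal value at year 2: TV = D_2×(1+g_2)/(r−g_2) = 97563.09689/0.072 = 1355043.01240
P_0 = D_1/(1+r)^1 + D_2/(1+r)^2 + TV/(1+r)^2
    = 67244.83986 + 73406.95597 + 1072557.18994 = 1213208.98577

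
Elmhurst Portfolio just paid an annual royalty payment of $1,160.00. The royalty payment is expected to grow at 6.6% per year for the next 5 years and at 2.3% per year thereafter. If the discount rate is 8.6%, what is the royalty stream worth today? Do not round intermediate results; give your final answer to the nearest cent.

D_1 = 1236.56000
D_2 = 1318.17296
D_3 = 1405.17238
D_4 = 1497.91375
D_5 = 1596.77606
Terminal value at year 5: TV = D_5×(1+g_2)/(r−g_2) = 1633.50191/0.063 = 25928.60173
P_0 = D_1/(1+r)^1 + D_2/(1+r)^2 + D_3/(1+r)^3 + D_4/(1+r)^4 + D_5/(1+r)^5 + TV/(1+r)^5
    = 1138.63720 + 1117.66782 + 1097.08462 + 1076.88049 + 1057.04843 + 17164.45311 = 22651.77168

$22651.77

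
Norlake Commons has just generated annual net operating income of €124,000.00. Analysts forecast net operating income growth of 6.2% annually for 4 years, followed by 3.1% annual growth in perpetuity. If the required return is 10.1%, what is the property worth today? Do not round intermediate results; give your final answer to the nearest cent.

D_1 = 131688.00000
D_2 = 139852.65600
D_3 = 148523.52067
D_4 = 157731.97895
Terminal value at year 4: TV = D_4×(1+g_2)/(r−g_2) = 162621.67030/0.07 = 2323166.71859
P_0 = D_1/(1+r)^1 + D_2/(1+r)^2 + D_3/(1+r)^3 + D_4/(1+r)^4 + TV/(1+r)^4
    = 119607.62943 + 115370.84691 + 111284.14117 + 107342.19611 + 1580997.20271 = 2034602.01632

€2034602.02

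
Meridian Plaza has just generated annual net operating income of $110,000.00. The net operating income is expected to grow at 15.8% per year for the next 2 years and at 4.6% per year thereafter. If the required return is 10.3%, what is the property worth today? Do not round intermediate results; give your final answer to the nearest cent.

$2461654.82

D_1 = 127380.00000
D_2 = 147506.04000
Terminal value at year 2: TV = D_2×(1+g_2)/(r−g_2) = 154291.31784/0.057 = 2706865.22526
P_0 = D_1/(1+r)^1 + D_2/(1+r)^2 + TV/(1+r)^2
    = 115485.04080 + 121243.58771 + 2224926.18850 = 2461654.81701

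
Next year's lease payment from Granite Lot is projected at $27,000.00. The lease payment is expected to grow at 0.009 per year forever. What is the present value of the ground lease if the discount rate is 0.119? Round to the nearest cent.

Growing perpetuity: P = D₁ / (r − g) = $27,000.0000 / (0.119 − 0.009) = $245,454.55

$245454.55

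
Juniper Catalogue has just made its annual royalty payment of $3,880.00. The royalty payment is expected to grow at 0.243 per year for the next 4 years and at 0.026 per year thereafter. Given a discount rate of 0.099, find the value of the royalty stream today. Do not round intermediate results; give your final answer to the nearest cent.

$110552.84

D_1 = 4822.84000
D_2 = 5994.79012
D_3 = 7451.52412
D_4 = 9262.24448
Terminal value at year 4: TV = D_4×(1+g_2)/(r−g_2) = 9503.06284/0.073 = 130178.94297
P_0 = D_1/(1+r)^1 + D_2/(1+r)^2 + D_3/(1+r)^3 + D_4/(1+r)^4 + TV/(1+r)^4
    = 4388.38944 + 4963.39225 + 5613.73664 + 6349.29449 + 89238.02934 = 110552.84216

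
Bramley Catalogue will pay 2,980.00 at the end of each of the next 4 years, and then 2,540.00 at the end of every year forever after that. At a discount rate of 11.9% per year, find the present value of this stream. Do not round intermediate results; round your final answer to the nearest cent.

22683.79

PV of 4-year annuity: 2,980.00 × [1 − (1+0.119)^−4] / 0.119 = 9070.39726
Perpetuity value at year 4: 2,540.00 / 0.119 = 21344.53782
PV of perpetuity: 21344.53782 / (1+0.119)^4 = 13613.39384
Total PV = 9070.39726 + 13613.39384 = 22683.79110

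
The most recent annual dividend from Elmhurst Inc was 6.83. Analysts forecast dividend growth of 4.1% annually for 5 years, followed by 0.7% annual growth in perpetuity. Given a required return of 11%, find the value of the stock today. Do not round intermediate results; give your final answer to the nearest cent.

D_1 = 7.11003
D_2 = 7.40154
D_3 = 7.70500
D_4 = 8.02091
D_5 = 8.34977
Terminal value at year 5: TV = D_5×(1+g_2)/(r−g_2) = 8.40822/0.103 = 81.63316
P_0 = D_1/(1+r)^1 + D_2/(1+r)^2 + D_3/(1+r)^3 + D_4/(1+r)^4 + D_5/(1+r)^5 + TV/(1+r)^5
    = 6.40543 + 6.00726 + 5.63383 + 5.28362 + 4.95518 + 48.44531 = 76.73063

76.73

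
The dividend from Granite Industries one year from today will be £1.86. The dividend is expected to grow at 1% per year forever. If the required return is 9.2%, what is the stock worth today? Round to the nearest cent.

Growing perpetuity: P = D₁ / (r − g) = £1.8600 / (0.092 − 0.01) = £22.68

£22.68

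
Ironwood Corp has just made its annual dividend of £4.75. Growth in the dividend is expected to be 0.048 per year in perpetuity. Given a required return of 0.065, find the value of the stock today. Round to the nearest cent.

D₁ = D₀ × (1 + g) = £4.75 × 1.048 = £4.9780
Growing perpetuity: P = D₁ / (r − g) = £4.9780 / (0.065 − 0.048) = £292.82

£292.82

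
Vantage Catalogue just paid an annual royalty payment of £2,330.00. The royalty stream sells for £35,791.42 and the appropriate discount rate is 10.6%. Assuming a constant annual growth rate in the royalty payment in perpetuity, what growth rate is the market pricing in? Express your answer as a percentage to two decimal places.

P = D₀(1+g)/(r−g) ⇒ P(r−g) = D₀(1+g) ⇒ g(P+D₀) = P·r − D₀
g = (P·r − D₀)/(P + D₀) = (£35,791.42×0.106 − £2,330.00) / (£35,791.42 + £2,330.00) = 0.038401

3.84%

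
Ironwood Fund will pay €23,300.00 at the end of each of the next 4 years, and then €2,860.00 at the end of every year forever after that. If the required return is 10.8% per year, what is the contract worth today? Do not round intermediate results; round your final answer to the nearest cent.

€90167.21

PV of 4-year annuity: €23,300.00 × [1 − (1+0.108)^−4] / 0.108 = 72596.74897
Perpetuity value at year 4: €2,860.00 / 0.108 = 26481.48148
PV of perpetuity: 26481.48148 / (1+0.108)^4 = 17570.46423
Total PV = 72596.74897 + 17570.46423 = 90167.21319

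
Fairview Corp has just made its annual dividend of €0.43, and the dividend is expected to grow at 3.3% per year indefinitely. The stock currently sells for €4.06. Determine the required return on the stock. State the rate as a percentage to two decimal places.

14.24%

D₁ = €0.43 × 1.033 = €0.4442
P = D₁/(r − g) ⇒ r = D₁/P + g = €0.4442/€4.06 + 0.033 = 0.109406 + 0.033 = 0.142406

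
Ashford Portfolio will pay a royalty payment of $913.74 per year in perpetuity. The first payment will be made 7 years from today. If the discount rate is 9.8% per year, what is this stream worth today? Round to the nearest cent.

$5320.87

Value at end of year 6: C / r = $913.74 / 0.098 = $9,323.8776
Discount to today: PV = $9,323.8776 / (1 + 0.098)^6 = $9,323.8776 / 1.752323 = $5,320.87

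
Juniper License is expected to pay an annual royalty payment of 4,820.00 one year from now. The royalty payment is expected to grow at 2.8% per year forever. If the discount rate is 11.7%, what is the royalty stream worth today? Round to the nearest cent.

Growing perpetuity: P = D₁ / (r − g) = 4,820.0000 / (0.117 − 0.028) = 54,157.30

54157.30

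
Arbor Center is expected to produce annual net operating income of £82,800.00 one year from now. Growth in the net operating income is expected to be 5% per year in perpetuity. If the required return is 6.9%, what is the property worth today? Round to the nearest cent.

Growing perpetuity: P = D₁ / (r − g) = £82,800.0000 / (0.069 − 0.05) = £4,357,894.74

£4357894.74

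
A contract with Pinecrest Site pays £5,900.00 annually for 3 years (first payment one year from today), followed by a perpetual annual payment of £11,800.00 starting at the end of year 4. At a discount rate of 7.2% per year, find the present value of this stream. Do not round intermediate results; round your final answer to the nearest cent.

£148461.83

PV of 3-year annuity: £5,900.00 × [1 − (1+0.072)^−3] / 0.072 = 15427.06072
Perpetuity value at year 3: £11,800.00 / 0.072 = 163888.88889
PV of perpetuity: 163888.88889 / (1+0.072)^3 = 133034.76745
Total PV = 15427.06072 + 133034.76745 = 148461.82817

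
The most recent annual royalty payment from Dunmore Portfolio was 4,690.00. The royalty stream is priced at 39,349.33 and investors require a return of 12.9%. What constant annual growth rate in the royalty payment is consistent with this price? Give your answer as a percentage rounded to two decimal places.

P = D₀(1+g)/(r−g) ⇒ P(r−g) = D₀(1+g) ⇒ g(P+D₀) = P·r − D₀
g = (P·r − D₀)/(P + D₀) = (39,349.33×0.129 − 4,690.00) / (39,349.33 + 4,690.00) = 0.008766

0.88%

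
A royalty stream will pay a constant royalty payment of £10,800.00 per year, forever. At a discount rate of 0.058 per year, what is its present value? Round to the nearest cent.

Level perpetuity: PV = C / r = £10,800.00 / 0.058 = £186,206.90

£186206.90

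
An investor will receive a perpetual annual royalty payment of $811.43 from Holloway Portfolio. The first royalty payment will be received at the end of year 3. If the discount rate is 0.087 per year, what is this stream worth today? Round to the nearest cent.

Value at end of year 2: C / r = $811.43 / 0.087 = $9,326.7816
Discount to today: PV = $9,326.7816 / (1 + 0.087)^2 = $9,326.7816 / 1.181569 = $7,893.56

$7893.56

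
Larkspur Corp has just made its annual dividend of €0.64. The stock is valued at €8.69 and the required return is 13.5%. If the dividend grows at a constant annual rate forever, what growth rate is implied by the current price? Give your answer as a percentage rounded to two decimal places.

5.71%

P = D₀(1+g)/(r−g) ⇒ P(r−g) = D₀(1+g) ⇒ g(P+D₀) = P·r − D₀
g = (P·r − D₀)/(P + D₀) = (€8.69×0.135 − €0.64) / (€8.69 + €0.64) = 0.057144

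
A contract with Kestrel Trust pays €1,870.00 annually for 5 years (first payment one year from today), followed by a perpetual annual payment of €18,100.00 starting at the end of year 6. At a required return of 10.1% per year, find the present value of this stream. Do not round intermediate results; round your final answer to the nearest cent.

€117840.30

PV of 5-year annuity: €1,870.00 × [1 − (1+0.101)^−5] / 0.101 = 7070.69895
Perpetuity value at year 5: €18,100.00 / 0.101 = 179207.92079
PV of perpetuity: 179207.92079 / (1+0.101)^5 = 110769.60479
Total PV = 7070.69895 + 110769.60479 = 117840.30374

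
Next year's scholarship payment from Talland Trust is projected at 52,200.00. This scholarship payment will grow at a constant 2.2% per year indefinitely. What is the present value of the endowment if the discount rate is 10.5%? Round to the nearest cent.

628915.66

Growing perpetuity: P = D₁ / (r − g) = 52,200.0000 / (0.105 − 0.022) = 628,915.66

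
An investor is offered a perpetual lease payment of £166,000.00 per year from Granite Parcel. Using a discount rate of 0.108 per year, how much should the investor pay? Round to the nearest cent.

Level perpetuity: PV = C / r = £166,000.00 / 0.108 = £1,537,037.04

£1537037.04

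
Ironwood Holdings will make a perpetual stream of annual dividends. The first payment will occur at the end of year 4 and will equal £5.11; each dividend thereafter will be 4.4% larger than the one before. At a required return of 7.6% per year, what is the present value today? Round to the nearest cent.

£128.18

Value at end of year 3: C₁ / (r − g) = £5.11 / (0.076 − 0.044) = £159.6875
Discount to today: PV = £159.6875 / (1 + 0.076)^3 = £159.6875 / 1.245767 = £128.18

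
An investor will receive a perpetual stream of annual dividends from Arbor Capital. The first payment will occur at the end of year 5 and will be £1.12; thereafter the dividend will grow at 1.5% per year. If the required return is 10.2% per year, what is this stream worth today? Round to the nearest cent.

£8.73

Value at end of year 4: C₁ / (r − g) = £1.12 / (0.102 − 0.015) = £12.8736
Discount to today: PV = £12.8736 / (1 + 0.102)^4 = £12.8736 / 1.474777 = £8.73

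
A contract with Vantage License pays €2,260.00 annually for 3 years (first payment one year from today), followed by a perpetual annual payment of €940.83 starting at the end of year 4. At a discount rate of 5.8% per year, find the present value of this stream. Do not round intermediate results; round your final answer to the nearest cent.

€19760.45

PV of 3-year annuity: €2,260.00 × [1 − (1+0.058)^−3] / 0.058 = 6063.43054
Perpetuity value at year 3: €940.83 / 0.058 = 16221.20690
PV of perpetuity: 16221.20690 / (1+0.058)^3 = 13697.02223
Total PV = 6063.43054 + 13697.02223 = 19760.45276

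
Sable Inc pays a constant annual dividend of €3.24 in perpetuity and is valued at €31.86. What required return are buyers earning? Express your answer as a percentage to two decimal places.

10.17%

P = C/r ⇒ r = C/P = €3.24/€31.86 = 0.101695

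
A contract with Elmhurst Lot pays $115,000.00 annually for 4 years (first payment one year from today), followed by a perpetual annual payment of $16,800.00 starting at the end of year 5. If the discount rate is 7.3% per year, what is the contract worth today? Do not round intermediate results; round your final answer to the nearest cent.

PV of 4-year annuity: $115,000.00 × [1 − (1+0.073)^−4] / 0.073 = 386905.66280
Perpetuity value at year 4: $16,800.00 / 0.073 = 230136.98630
PV of perpetuity: 230136.98630 / (1+0.073)^4 = 173615.11556
Total PV = 386905.66280 + 173615.11556 = 560520.77836

$560520.78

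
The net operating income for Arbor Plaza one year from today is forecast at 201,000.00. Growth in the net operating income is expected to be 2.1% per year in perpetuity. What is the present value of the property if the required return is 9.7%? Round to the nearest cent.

2644736.84

Growing perpetuity: P = D₁ / (r − g) = 201,000.0000 / (0.097 − 0.021) = 2,644,736.84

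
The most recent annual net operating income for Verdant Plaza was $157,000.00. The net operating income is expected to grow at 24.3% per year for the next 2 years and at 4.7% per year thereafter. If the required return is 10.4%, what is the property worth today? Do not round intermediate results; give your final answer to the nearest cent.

D_1 = 195151.00000
D_2 = 242572.69300
Terminal value at year 2: TV = D_2×(1+g_2)/(r−g_2) = 253973.60957/0.057 = 4455677.36089
P_0 = D_1/(1+r)^1 + D_2/(1+r)^2 + TV/(1+r)^2
    = 176767.21014 + 199023.22664 + 3655742.42617 = 4031532.86295

$4031532.86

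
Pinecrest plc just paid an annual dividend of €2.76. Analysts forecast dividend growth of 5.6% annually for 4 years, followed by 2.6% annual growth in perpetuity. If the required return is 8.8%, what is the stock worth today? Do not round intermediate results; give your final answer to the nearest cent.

€50.78

D_1 = 2.91456
D_2 = 3.07778
D_3 = 3.25013
D_4 = 3.43214
Terminal value at year 4: TV = D_4×(1+g_2)/(r−g_2) = 3.52137/0.062 = 56.79635
P_0 = D_1/(1+r)^1 + D_2/(1+r)^2 + D_3/(1+r)^3 + D_4/(1+r)^4 + TV/(1+r)^4
    = 2.67882 + 2.60003 + 2.52356 + 2.44934 + 40.53264 = 50.78440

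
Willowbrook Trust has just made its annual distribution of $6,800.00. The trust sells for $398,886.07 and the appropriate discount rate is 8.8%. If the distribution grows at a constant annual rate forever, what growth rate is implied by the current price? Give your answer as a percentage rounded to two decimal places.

6.98%

P = D₀(1+g)/(r−g) ⇒ P(r−g) = D₀(1+g) ⇒ g(P+D₀) = P·r − D₀
g = (P·r − D₀)/(P + D₀) = ($398,886.07×0.088 − $6,800.00) / ($398,886.07 + $6,800.00) = 0.069763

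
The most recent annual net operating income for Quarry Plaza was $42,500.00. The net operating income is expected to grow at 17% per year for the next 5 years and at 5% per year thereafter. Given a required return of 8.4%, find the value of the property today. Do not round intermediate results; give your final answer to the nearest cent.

$2191325.40

D_1 = 49725.00000
D_2 = 58178.25000
D_3 = 68068.55250
D_4 = 79640.20642
D_5 = 93179.04152
Terminal value at year 5: TV = D_5×(1+g_2)/(r−g_2) = 97837.99359/0.034 = 2877588.04686
P_0 = D_1/(1+r)^1 + D_2/(1+r)^2 + D_3/(1+r)^3 + D_4/(1+r)^4 + D_5/(1+r)^5 + TV/(1+r)^5
    = 45871.77122 + 49511.04458 + 53439.04258 + 57678.67142 + 62254.65458 + 1922570.21492 = 2191325.39930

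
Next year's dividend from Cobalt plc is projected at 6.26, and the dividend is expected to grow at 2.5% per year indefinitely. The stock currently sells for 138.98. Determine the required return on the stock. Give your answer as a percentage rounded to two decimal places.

7.00%

P = D₁/(r − g) ⇒ r = D₁/P + g = 6.2600/138.98 + 0.025 = 0.045042 + 0.025 = 0.070042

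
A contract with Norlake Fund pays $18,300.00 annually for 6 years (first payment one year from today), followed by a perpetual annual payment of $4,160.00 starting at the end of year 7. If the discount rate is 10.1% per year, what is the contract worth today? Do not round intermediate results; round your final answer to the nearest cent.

$102591.45

PV of 6-year annuity: $18,300.00 × [1 − (1+0.101)^−6] / 0.101 = 79468.24749
Perpetuity value at year 6: $4,160.00 / 0.101 = 41188.11881
PV of perpetuity: 41188.11881 / (1+0.101)^6 = 23123.20572
Total PV = 79468.24749 + 23123.20572 = 102591.45321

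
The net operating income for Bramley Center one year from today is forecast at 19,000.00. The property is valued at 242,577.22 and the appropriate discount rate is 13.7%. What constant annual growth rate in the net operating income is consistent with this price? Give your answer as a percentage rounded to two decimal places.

5.87%

P = D₁/(r−g) ⇒ g = r − D₁/P = 0.137 − 19,000.00/242,577.22 = 0.058674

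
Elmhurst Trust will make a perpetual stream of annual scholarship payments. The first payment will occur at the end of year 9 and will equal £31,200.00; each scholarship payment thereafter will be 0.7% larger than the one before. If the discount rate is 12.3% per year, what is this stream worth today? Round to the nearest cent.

£106330.67

Value at end of year 8: C₁ / (r − g) = £31,200.00 / (0.123 − 0.007) = £268,965.5172
Discount to today: PV = £268,965.5172 / (1 + 0.123)^8 = £268,965.5172 / 2.529520 = £106,330.67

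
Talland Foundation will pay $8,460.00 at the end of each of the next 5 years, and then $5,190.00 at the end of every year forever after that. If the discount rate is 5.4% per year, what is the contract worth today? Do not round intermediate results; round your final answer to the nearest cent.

PV of 5-year annuity: $8,460.00 × [1 − (1+0.054)^−5] / 0.054 = 36225.88961
Perpetuity value at year 5: $5,190.00 / 0.054 = 96111.11111
PV of perpetuity: 96111.11111 / (1+0.054)^5 = 73887.42706
Total PV = 36225.88961 + 73887.42706 = 110113.31667

$110113.32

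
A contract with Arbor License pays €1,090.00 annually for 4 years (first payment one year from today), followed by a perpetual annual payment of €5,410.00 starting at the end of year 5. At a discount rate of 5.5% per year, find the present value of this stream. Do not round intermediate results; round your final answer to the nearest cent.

€83221.39

PV of 4-year annuity: €1,090.00 × [1 − (1+0.055)^−4] / 0.055 = 3820.61363
Perpetuity value at year 4: €5,410.00 / 0.055 = 98363.63636
PV of perpetuity: 98363.63636 / (1+0.055)^4 = 79400.77420
Total PV = 3820.61363 + 79400.77420 = 83221.38784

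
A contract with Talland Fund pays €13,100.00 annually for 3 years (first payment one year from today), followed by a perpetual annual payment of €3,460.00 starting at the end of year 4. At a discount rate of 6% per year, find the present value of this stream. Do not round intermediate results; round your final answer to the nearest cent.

€83434.50

PV of 3-year annuity: €13,100.00 × [1 − (1+0.06)^−3] / 0.06 = 35016.45654
Perpetuity value at year 3: €3,460.00 / 0.06 = 57666.66667
PV of perpetuity: 57666.66667 / (1+0.06)^3 = 48418.04532
Total PV = 35016.45654 + 48418.04532 = 83434.50186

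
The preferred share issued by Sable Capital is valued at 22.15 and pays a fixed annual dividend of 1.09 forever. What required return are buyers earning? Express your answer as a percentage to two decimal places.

P = C/r ⇒ r = C/P = 1.09/22.15 = 0.049210

4.92%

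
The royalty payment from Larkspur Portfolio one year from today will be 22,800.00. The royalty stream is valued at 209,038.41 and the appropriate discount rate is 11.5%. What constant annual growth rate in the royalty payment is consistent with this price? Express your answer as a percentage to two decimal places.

0.59%

P = D₁/(r−g) ⇒ g = r − D₁/P = 0.115 − 22,800.00/209,038.41 = 0.005929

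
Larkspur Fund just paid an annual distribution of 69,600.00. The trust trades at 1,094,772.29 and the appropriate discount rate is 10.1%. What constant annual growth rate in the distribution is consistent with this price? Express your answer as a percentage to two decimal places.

3.52%

P = D₀(1+g)/(r−g) ⇒ P(r−g) = D₀(1+g) ⇒ g(P+D₀) = P·r − D₀
g = (P·r − D₀)/(P + D₀) = (1,094,772.29×0.101 − 69,600.00) / (1,094,772.29 + 69,600.00) = 0.035188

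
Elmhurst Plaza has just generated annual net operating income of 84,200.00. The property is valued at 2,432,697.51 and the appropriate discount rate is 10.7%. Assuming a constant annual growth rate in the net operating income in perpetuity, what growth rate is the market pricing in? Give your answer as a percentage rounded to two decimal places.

P = D₀(1+g)/(r−g) ⇒ P(r−g) = D₀(1+g) ⇒ g(P+D₀) = P·r − D₀
g = (P·r − D₀)/(P + D₀) = (2,432,697.51×0.107 − 84,200.00) / (2,432,697.51 + 84,200.00) = 0.069967

7.00%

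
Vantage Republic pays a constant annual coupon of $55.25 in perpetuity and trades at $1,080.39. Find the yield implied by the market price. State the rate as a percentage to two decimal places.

P = C/r ⇒ r = C/P = $55.25/$1,080.39 = 0.051139

5.11%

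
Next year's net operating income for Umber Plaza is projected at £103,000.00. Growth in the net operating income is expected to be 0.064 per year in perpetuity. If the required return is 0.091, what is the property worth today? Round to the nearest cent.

Growing perpetuity: P = D₁ / (r − g) = £103,000.0000 / (0.091 − 0.064) = £3,814,814.81

£3814814.81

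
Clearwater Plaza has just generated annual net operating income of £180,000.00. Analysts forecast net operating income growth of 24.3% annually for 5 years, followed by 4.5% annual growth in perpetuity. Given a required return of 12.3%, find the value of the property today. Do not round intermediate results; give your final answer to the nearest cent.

£5239426.59

D_1 = 223740.00000
D_2 = 278108.82000
D_3 = 345689.26326
D_4 = 429691.75423
D_5 = 534106.85051
Terminal value at year 5: TV = D_5×(1+g_2)/(r−g_2) = 558141.65878/0.078 = 7155662.29210
P_0 = D_1/(1+r)^1 + D_2/(1+r)^2 + D_3/(1+r)^3 + D_4/(1+r)^4 + D_5/(1+r)^5 + TV/(1+r)^5
    = 199234.19412 + 220523.68949 + 244088.10867 + 270170.54236 + 299040.05713 + 4006369.99616 = 5239426.58793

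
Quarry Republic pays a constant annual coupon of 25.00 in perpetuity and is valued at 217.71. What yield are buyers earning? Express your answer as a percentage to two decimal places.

P = C/r ⇒ r = C/P = 25.00/217.71 = 0.114832

11.48%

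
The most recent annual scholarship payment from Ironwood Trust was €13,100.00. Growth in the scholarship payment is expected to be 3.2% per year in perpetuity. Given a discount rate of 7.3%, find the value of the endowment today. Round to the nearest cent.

€329736.59

D₁ = D₀ × (1 + g) = €13,100.00 × 1.032 = €13,519.2000
Growing perpetuity: P = D₁ / (r − g) = €13,519.2000 / (0.073 − 0.032) = €329,736.59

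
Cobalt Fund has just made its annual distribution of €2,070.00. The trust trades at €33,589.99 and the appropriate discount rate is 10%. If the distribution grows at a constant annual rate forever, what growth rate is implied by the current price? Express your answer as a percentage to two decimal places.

3.61%

P = D₀(1+g)/(r−g) ⇒ P(r−g) = D₀(1+g) ⇒ g(P+D₀) = P·r − D₀
g = (P·r − D₀)/(P + D₀) = (€33,589.99×0.1 − €2,070.00) / (€33,589.99 + €2,070.00) = 0.036147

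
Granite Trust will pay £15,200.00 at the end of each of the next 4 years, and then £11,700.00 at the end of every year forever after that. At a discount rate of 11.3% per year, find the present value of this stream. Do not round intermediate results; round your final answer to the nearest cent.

PV of 4-year annuity: £15,200.00 × [1 − (1+0.113)^−4] / 0.113 = 46856.70143
Perpetuity value at year 4: £11,700.00 / 0.113 = 103539.82301
PV of perpetuity: 103539.82301 / (1+0.113)^4 = 67472.49362
Total PV = 46856.70143 + 67472.49362 = 114329.19505

£114329.20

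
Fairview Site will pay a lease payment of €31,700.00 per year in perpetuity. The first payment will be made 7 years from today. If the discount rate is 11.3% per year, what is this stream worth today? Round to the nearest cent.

Value at end of year 6: C / r = €31,700.00 / 0.113 = €280,530.9735
Discount to today: PV = €280,530.9735 / (1 + 0.113)^6 = €280,530.9735 / 1.900951 = €147,573.99

€147573.99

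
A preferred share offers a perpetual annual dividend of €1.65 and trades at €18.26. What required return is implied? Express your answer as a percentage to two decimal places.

9.04%

P = C/r ⇒ r = C/P = €1.65/€18.26 = 0.090361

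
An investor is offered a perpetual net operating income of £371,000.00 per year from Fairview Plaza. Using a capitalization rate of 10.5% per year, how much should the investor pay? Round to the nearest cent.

£3533333.33

Level perpetuity: PV = C / r = £371,000.00 / 0.105 = £3,533,333.33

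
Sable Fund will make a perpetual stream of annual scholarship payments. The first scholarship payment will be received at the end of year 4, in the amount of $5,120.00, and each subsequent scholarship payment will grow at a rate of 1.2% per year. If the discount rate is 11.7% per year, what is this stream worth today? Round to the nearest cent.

Value at end of year 3: C₁ / (r − g) = $5,120.00 / (0.117 − 0.012) = $48,761.9048
Discount to today: PV = $48,761.9048 / (1 + 0.117)^3 = $48,761.9048 / 1.393669 = $34,988.16

$34988.16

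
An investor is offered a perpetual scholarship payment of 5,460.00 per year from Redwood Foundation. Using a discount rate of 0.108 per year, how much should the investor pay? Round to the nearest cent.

Level perpetuity: PV = C / r = 5,460.00 / 0.108 = 50,555.56

50555.56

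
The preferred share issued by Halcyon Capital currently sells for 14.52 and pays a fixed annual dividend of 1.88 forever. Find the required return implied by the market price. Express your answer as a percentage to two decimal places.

12.95%

P = C/r ⇒ r = C/P = 1.88/14.52 = 0.129477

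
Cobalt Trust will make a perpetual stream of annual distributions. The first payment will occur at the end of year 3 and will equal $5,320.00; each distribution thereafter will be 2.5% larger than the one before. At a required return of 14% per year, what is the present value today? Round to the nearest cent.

$35596.24

Value at end of year 2: C₁ / (r − g) = $5,320.00 / (0.14 − 0.025) = $46,260.8696
Discount to today: PV = $46,260.8696 / (1 + 0.14)^2 = $46,260.8696 / 1.299600 = $35,596.24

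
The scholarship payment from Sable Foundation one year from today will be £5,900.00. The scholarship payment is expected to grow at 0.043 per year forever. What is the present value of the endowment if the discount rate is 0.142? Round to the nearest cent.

Growing perpetuity: P = D₁ / (r − g) = £5,900.0000 / (0.142 − 0.043) = £59,595.96

£59595.96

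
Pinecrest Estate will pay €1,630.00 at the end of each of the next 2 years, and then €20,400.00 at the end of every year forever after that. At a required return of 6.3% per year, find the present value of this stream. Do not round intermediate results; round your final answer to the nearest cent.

€289540.88

PV of 2-year annuity: €1,630.00 × [1 − (1+0.063)^−2] / 0.063 = 2975.91350
Perpetuity value at year 2: €20,400.00 / 0.063 = 323809.52381
PV of perpetuity: 323809.52381 / (1+0.063)^2 = 286564.96223
Total PV = 2975.91350 + 286564.96223 = 289540.87573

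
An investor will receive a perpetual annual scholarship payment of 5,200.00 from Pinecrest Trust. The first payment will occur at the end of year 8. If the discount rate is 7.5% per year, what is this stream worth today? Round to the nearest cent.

41791.01

Value at end of year 7: C / r = 5,200.00 / 0.075 = 69,333.3333
Discount to today: PV = 69,333.3333 / (1 + 0.075)^7 = 69,333.3333 / 1.659049 = 41,791.01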